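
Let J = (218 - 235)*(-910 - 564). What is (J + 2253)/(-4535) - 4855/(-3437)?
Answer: -71850482/15586795 ≈ -4.6097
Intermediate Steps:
J = 25058 (J = -17*(-1474) = 25058)
(J + 2253)/(-4535) - 4855/(-3437) = (25058 + 2253)/(-4535) - 4855/(-3437) = 27311*(-1/4535) - 4855*(-1/3437) = -27311/4535 + 4855/3437 = -71850482/15586795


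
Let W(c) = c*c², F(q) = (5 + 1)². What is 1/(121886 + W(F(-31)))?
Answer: 1/168542 ≈ 5.9332e-6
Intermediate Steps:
F(q) = 36 (F(q) = 6² = 36)
W(c) = c³
1/(121886 + W(F(-31))) = 1/(121886 + 36³) = 1/(121886 + 46656) = 1/168542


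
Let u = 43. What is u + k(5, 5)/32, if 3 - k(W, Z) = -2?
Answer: 1381/32 ≈ 43.156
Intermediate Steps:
k(W, Z) = 5 (k(W, Z) = 3 - 1*(-2) = 3 + 2 = 5)
u + k(5, 5)/32 = 43 + 5/32 = 1381/32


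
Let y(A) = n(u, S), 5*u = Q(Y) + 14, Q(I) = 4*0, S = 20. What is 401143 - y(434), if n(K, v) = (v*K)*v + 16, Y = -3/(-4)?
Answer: 400007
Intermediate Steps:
Y = ¾ (Y = -3*(-¼) = ¾ ≈ 0.75000)
Q(I) = 0
u = 14/5 (u = (0 + 14)/5 = (⅕)*14 = 14/5 ≈ 2.8000)
n(K, v) = 16 + K*v² (n(K, v) = (K*v)*v + 16 = K*v² + 16 = 16 + K*v²)
y(A) = 1136 (y(A) = 16 + (14/5)*20² = 16 + (14/5)*400 = 16 + 1120 = 1136)
401143 - y(434) = 401143 - 1*1136 = 401143 - 1136 = 400007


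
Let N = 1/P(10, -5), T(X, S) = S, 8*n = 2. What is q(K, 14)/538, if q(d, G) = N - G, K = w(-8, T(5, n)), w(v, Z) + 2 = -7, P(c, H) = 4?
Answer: -55/2152 ≈ -0.025558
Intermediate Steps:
n = 1/4 (n = (1/8)*2 = 1/4 ≈ 0.25000)
N = 1/4 ≈ 0.25000
w(v, Z) = -9 (w(v, Z) = -2 - 7 = -9)
K = -9
q(d, G) = 1/4 - G
q(K, 14)/538 = (1/4 - 1*14)/538 = (1/4 - 14)*(1/538) = -55/4*1/538 = -55/2152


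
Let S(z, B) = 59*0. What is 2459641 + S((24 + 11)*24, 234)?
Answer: 2459641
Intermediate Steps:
S(z, B) = 0
2459641 + S((24 + 11)*24, 234) = 2459641 + 0 = 2459641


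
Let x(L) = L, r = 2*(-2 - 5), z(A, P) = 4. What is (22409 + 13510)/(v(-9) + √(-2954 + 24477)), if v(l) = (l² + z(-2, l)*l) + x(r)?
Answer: -371163/6854 + 11973*√21523/6854 ≈ 202.12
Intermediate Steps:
r = -14 (r = 2*(-7) = -14)
v(l) = -14 + l² + 4*l (v(l) = (l² + 4*l) - 14 = -14 + l² + 4*l)
(22409 + 13510)/(v(-9) + √(-2954 + 24477)) = (22409 + 13510)/((-14 + (-9)² + 4*(-9)) + √(-2954 + 24477)) = 35919/((-14 + 81 - 36) + √21523) = 35919/(31 + √21523)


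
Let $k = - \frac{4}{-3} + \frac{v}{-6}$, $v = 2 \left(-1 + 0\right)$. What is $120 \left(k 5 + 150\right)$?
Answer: $19000$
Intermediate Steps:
$v = -2$ ($v = 2 \left(-1\right) = -2$)
$k = \frac{5}{3}$ ($k = - \frac{4}{-3} - \frac{2}{-6} = \left(-4\right) \left(- \frac{1}{3}\right) - - \frac{1}{3} = \frac{4}{3} + \frac{1}{3} = \frac{5}{3} \approx 1.6667$)
$120 \left(k 5 + 150\right) = 120 \left(\frac{5}{3} \cdot 5 + 150\right) = 120 \left(\frac{25}{3} + 150\right) = 120 \cdot \frac{475}{3} = 19000$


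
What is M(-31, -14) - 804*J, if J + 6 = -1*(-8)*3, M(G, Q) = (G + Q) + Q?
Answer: -14531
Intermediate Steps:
M(G, Q) = G + 2*Q
J = 18 (J = -6 - 1*(-8)*3 = -6 + 8*3 = -6 + 24 = 18)
M(-31, -14) - 804*J = (-31 + 2*(-14)) - 804*18 = (-31 - 28) - 14472 = -59 - 14472 = -14531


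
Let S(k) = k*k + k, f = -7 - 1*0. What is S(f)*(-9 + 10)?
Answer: 42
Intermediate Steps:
f = -7 (f = -7 + 0 = -7)
S(k) = k + k**2 (S(k) = k**2 + k = k + k**2)
S(f)*(-9 + 10) = (-7*(1 - 7))*(-9 + 10) = -7*(-6)*1 = 42*1 = 42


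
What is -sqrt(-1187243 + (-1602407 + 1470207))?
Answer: -I*sqrt(1319443) ≈ -1148.7*I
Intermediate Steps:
-sqrt(-1187243 + (-1602407 + 1470207)) = -sqrt(-1187243 - 132200) = -sqrt(-1319443) = -I*sqrt(1319443)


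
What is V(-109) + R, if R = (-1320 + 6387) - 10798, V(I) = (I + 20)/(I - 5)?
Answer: -653245/114 ≈ -5730.2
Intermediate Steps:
V(I) = (20 + I)/(-5 + I)
R = -5731 (R = 5067 - 10798 = -5731)
V(-109) + R = (20 - 109)/(-5 - 109) - 5731 = -89/(-114) - 5731 = -1/114*(-89) - 5731 = 89/114 - 5731 = -653245/114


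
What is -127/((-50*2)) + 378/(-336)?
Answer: 29/200 ≈ 0.14500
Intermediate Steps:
-127/((-50*2)) + 378/(-336) = -127/(-100) + 378*(-1/336) = -127*(-1/100) - 9/8 = 127/100 - 9/8 = 29/200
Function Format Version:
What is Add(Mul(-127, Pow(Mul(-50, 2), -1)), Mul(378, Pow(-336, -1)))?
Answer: Rational(29, 200) ≈ 0.14500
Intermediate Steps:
Add(Mul(-127, Pow(Mul(-50, 2), -1)), Mul(378, Pow(-336, -1))) = Add(Mul(-127, Pow(-100, -1)), Mul(378, Rational(-1, 336))) = Add(Mul(-127, Rational(-1, 100)), Rational(-9, 8)) = Add(Rational(127, 100), Rational(-9, 8)) = Rational(29, 200)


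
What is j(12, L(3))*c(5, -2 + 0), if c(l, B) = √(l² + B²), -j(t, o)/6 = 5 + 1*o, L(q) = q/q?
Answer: -36*√29 ≈ -193.87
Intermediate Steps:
L(q) = 1
j(t, o) = -30 - 6*o (j(t, o) = -6*(5 + 1*o) = -6*(5 + o) = -30 - 6*o)
c(l, B) = √(B² + l²)
j(12, L(3))*c(5, -2 + 0) = (-30 - 6*1)*√((-2 + 0)² + 5²) = (-30 - 6)*√((-2)² + 25) = -36*√(4 + 25) = -36*√29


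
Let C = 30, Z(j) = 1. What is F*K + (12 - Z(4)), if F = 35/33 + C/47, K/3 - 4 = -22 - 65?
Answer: -213018/517 ≈ -412.03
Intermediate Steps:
K = -249 (K = 12 + 3*(-22 - 65) = 12 + 3*(-87) = 12 - 261 = -249)
F = 2635/1551 (F = 35/33 + 30/47 = 2635/1551 ≈ 1.6989)
F*K + (12 - Z(4)) = (2635/1551)*(-249) + (12 - 1*1) = -218705/517 + (12 - 1) = -218705/517 + 11 = -213018/517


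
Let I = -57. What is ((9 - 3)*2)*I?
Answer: -684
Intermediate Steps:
((9 - 3)*2)*I = ((9 - 3)*2)*(-57) = (6*2)*(-57) = 12*(-57) = -684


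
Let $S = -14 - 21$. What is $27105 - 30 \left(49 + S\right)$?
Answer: $26685$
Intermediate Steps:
$S = -35$ ($S = -14 - 21 = -35$)
$27105 - 30 \left(49 + S\right) = 27105 - 30 \left(49 - 35\right) = 27105 - 420 = 26685$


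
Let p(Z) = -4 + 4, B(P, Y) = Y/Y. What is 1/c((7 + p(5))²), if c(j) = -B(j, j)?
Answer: -1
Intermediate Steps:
B(P, Y) = 1
p(Z) = 0
c(j) = -1 (c(j) = -1*1 = -1)
1/c((7 + p(5))²) = 1/(-1) = -1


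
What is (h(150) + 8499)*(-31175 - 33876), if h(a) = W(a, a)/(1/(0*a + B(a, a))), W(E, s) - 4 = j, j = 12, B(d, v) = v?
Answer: -708990849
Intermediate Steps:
W(E, s) = 16 (W(E, s) = 4 + 12 = 16)
h(a) = 16*a (h(a) = 16/(1/(0*a + a)) = 16/(1/(0 + a)) = 16/(1/a) = 16*a)
(h(150) + 8499)*(-31175 - 33876) = (16*150 + 8499)*(-31175 - 33876) = (2400 + 8499)*(-65051) = 10899*(-65051) = -708990849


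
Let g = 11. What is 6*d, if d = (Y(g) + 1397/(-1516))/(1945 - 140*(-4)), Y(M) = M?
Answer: 15279/632930 ≈ 0.024140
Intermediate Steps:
d = 5093/1265860 (d = (11 + 1397/(-1516))/(1945 - 140*(-4)) = (11 + 1397*(-1/1516))/(1945 + 560) = (11 - 1397/1516)/2505 = (15279/1516)*(1/2505) = 5093/1265860 ≈ 0.0040234)
6*d = 6*(5093/1265860) = 15279/632930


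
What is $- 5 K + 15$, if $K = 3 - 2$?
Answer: $10$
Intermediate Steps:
$K = 1$ ($K = 3 - 2 = 1$)
$- 5 K + 15 = \left(-5\right) 1 + 15 = -5 + 15 = 10$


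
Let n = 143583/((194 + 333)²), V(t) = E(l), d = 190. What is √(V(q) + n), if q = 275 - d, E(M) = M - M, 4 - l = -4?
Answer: √143583/527 ≈ 0.71902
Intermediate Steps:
l = 8 (l = 4 - 1*(-4) = 4 + 4 = 8)
E(M) = 0
q = 85 (q = 275 - 1*190 = 275 - 190 = 85)
V(t) = 0
n = 143583/277729 (n = 143583/(527²) = 143583/277729 ≈ 0.51699)
√(V(q) + n) = √(0 + 143583/277729) = √(143583/277729) = √143583/527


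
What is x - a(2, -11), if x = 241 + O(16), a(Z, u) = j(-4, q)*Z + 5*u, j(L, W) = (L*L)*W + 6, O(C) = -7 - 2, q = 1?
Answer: 243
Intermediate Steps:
O(C) = -9
j(L, W) = 6 + W*L² (j(L, W) = L²*W + 6 = W*L² + 6 = 6 + W*L²)
a(Z, u) = 5*u + 22*Z (a(Z, u) = (6 + 1*(-4)²)*Z + 5*u = (6 + 1*16)*Z + 5*u = (6 + 16)*Z + 5*u = 22*Z + 5*u = 5*u + 22*Z)
x = 232 (x = 241 - 9 = 232)
x - a(2, -11) = 232 - (5*(-11) + 22*2) = 232 - (-55 + 44) = 232 - 1*(-11) = 232 + 11 = 243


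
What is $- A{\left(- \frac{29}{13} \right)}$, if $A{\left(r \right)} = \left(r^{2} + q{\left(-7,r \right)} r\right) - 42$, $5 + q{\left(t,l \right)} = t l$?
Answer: $\frac{10259}{169} \approx 60.704$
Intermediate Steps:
$q{\left(t,l \right)} = -5 + l t$ ($q{\left(t,l \right)} = -5 + t l = -5 + l t$)
$A{\left(r \right)} = -42 + r^{2} + r \left(-5 - 7 r\right)$ ($A{\left(r \right)} = \left(r^{2} + \left(-5 + r \left(-7\right)\right) r\right) - 42 = \left(r^{2} + \left(-5 - 7 r\right) r\right) - 42 = \left(r^{2} + r \left(-5 - 7 r\right)\right) - 42 = -42 + r^{2} + r \left(-5 - 7 r\right)$)
$- A{\left(- \frac{29}{13} \right)} = - (-42 - 6 \left(- \frac{29}{13}\right)^{2} - 5 \left(- \frac{29}{13}\right)) = - (-42 - 6 \left(\left(-29\right) \frac{1}{13}\right)^{2} - 5 \left(\left(-29\right) \frac{1}{13}\right)) = - (-42 - 6 \left(- \frac{29}{13}\right)^{2} - - \frac{145}{13}) = - (-42 - \frac{5046}{169} + \frac{145}{13}) = \left(-1\right) \left(- \frac{10259}{169}\right) = \frac{10259}{169}$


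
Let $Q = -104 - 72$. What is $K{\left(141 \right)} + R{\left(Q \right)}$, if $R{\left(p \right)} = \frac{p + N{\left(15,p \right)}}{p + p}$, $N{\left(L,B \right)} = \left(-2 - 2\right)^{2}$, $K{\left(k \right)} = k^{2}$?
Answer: $\frac{218696}{11} \approx 19881.0$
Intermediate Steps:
$N{\left(L,B \right)} = 16$ ($N{\left(L,B \right)} = \left(-4\right)^{2} = 16$)
$Q = -176$
$R{\left(p \right)} = \frac{16 + p}{2 p}$ ($R{\left(p \right)} = \frac{p + 16}{p + p} = \frac{16 + p}{2 p}$)
$K{\left(141 \right)} + R{\left(Q \right)} = 141^{2} + \frac{16 - 176}{2 \left(-176\right)} = 19881 + \frac{1}{2} \left(- \frac{1}{176}\right) \left(-160\right) = 19881 + \frac{5}{11} = \frac{218696}{11}$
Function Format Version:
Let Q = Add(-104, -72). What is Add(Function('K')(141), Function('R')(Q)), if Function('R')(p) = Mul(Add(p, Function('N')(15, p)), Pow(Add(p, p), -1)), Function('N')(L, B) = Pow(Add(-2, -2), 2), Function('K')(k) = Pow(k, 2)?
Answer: Rational(218696, 11) ≈ 19881.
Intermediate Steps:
Function('N')(L, B) = 16 (Function('N')(L, B) = Pow(-4, 2) = 16)
Q = -176
Function('R')(p) = Mul(Rational(1, 2), Pow(p, -1), Add(16, p)) (Function('R')(p) = Mul(Add(p, 16), Pow(Add(p, p), -1)) = Mul(Add(16, p), Pow(Mul(2, p), -1)) = Mul(Add(16, p), Mul(Rational(1, 2), Pow(p, -1))) = Mul(Rational(1, 2), Pow(p, -1), Add(16, p)))
Add(Function('K')(141), Function('R')(Q)) = Add(Pow(141, 2), Mul(Rational(1, 2), Pow(-176, -1), Add(16, -176))) = Add(19881, Mul(Rational(1, 2), Rational(-1, 176), -160)) = Add(19881, Rational(5, 11)) = Rational(218696, 11)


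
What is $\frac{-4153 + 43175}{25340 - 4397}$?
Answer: $\frac{218}{117} \approx 1.8632$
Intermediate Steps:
$\frac{-4153 + 43175}{25340 - 4397} = \frac{39022}{20943} = 39022 \cdot \frac{1}{20943} = \frac{218}{117}$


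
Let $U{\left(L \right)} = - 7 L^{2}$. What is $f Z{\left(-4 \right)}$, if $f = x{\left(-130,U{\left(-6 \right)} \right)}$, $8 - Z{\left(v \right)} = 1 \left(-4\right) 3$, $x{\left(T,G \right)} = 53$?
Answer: $1060$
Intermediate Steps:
$Z{\left(v \right)} = 20$ ($Z{\left(v \right)} = 8 - 1 \left(-4\right) 3 = 8 - \left(-4\right) 3 = 8 - -12 = 8 + 12 = 20$)
$f = 53$
$f Z{\left(-4 \right)} = 53 \cdot 20 = 1060$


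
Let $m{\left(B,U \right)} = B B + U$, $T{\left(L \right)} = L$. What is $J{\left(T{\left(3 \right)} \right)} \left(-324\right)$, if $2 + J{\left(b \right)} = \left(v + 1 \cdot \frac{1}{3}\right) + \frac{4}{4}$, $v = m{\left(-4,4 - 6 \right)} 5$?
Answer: $-22464$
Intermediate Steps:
$m{\left(B,U \right)} = U + B^{2}$ ($m{\left(B,U \right)} = B^{2} + U = U + B^{2}$)
$v = 70$ ($v = \left(\left(4 - 6\right) + \left(-4\right)^{2}\right) 5 = \left(\left(4 - 6\right) + 16\right) 5 = \left(-2 + 16\right) 5 = 14 \cdot 5 = 70$)
$J{\left(b \right)} = \frac{208}{3}$ ($J{\left(b \right)} = -2 + \left(\left(70 + 1 \cdot \frac{1}{3}\right) + \frac{4}{4}\right) = -2 + \left(\left(70 + 1 \cdot \frac{1}{3}\right) + 4 \cdot \frac{1}{4}\right) = -2 + \left(\left(70 + \frac{1}{3}\right) + 1\right) = -2 + \left(\frac{211}{3} + 1\right) = -2 + \frac{214}{3} = \frac{208}{3}$)
$J{\left(T{\left(3 \right)} \right)} \left(-324\right) = \frac{208}{3} \left(-324\right) = -22464$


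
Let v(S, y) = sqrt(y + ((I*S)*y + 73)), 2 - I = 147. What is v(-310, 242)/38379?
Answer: sqrt(10878215)/38379 ≈ 0.085938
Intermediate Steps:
I = -145 (I = 2 - 1*147 = 2 - 147 = -145)
v(S, y) = sqrt(73 + y - 145*S*y) (v(S, y) = sqrt(y + ((-145*S)*y + 73)) = sqrt(y + (-145*S*y + 73)) = sqrt(y + (73 - 145*S*y)) = sqrt(73 + y - 145*S*y))
v(-310, 242)/38379 = sqrt(73 + 242 - 145*(-310)*242)/38379 = sqrt(73 + 242 + 10877900)*(1/38379) = sqrt(10878215)*(1/38379) = sqrt(10878215)/38379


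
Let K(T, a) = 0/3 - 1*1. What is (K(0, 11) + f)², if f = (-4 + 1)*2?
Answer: 49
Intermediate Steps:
K(T, a) = -1 (K(T, a) = 0*(⅓) - 1 = 0 - 1 = -1)
f = -6 (f = -3*2 = -6)
(K(0, 11) + f)² = (-1 - 6)² = (-7)² = 49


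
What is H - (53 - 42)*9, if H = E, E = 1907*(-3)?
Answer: -5820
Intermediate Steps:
E = -5721
H = -5721
H - (53 - 42)*9 = -5721 - (53 - 42)*9 = -5721 - 11*9 = -5721 - 1*99 = -5721 - 99 = -5820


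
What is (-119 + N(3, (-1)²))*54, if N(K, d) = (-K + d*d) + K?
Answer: -6372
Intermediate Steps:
N(K, d) = d² (N(K, d) = (-K + d²) + K = (d² - K) + K = d²)
(-119 + N(3, (-1)²))*54 = (-119 + ((-1)²)²)*54 = (-119 + 1²)*54 = (-119 + 1)*54 = -118*54 = -6372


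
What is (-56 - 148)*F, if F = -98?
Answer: 19992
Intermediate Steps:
(-56 - 148)*F = (-56 - 148)*(-98) = -204*(-98) = 19992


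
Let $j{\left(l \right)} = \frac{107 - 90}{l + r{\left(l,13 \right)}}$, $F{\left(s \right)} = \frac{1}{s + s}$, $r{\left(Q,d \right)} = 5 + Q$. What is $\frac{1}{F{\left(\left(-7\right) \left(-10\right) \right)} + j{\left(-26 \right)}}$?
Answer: $- \frac{6580}{2333} \approx -2.8204$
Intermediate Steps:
$F{\left(s \right)} = \frac{1}{2 s}$
$j{\left(l \right)} = \frac{17}{5 + 2 l}$ ($j{\left(l \right)} = \frac{107 - 90}{l + \left(5 + l\right)} = \frac{17}{5 + 2 l}$)
$\frac{1}{F{\left(\left(-7\right) \left(-10\right) \right)} + j{\left(-26 \right)}} = \frac{1}{\frac{1}{2 \left(\left(-7\right) \left(-10\right)\right)} + \frac{17}{5 + 2 \left(-26\right)}} = \frac{1}{\frac{1}{2 \cdot 70} + \frac{17}{5 - 52}} = \frac{1}{\frac{1}{2} \cdot \frac{1}{70} + \frac{17}{-47}} = \frac{1}{\frac{1}{140} + 17 \left(- \frac{1}{47}\right)} = \frac{1}{\frac{1}{140} - \frac{17}{47}} = \frac{1}{- \frac{2333}{6580}} = - \frac{6580}{2333}$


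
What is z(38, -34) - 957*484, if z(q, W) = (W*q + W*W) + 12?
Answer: -463312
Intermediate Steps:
z(q, W) = 12 + W² + W*q (z(q, W) = (W*q + W²) + 12 = (W² + W*q) + 12 = 12 + W² + W*q)
z(38, -34) - 957*484 = (12 + (-34)² - 34*38) - 957*484 = (12 + 1156 - 1292) - 463188 = -124 - 463188 = -463312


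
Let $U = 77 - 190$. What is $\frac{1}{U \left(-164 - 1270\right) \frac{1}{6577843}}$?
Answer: $\frac{58211}{1434} \approx 40.593$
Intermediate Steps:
$U = -113$ ($U = 77 - 190 = -113$)
$\frac{1}{U \left(-164 - 1270\right) \frac{1}{6577843}} = \frac{1}{- 113 \left(-164 - 1270\right) \frac{1}{6577843}} = \frac{1}{\left(-113\right) \left(-1434\right) \frac{1}{6577843}} = \frac{1}{162042 \cdot \frac{1}{6577843}} = \frac{1}{\frac{1434}{58211}} = \frac{58211}{1434}$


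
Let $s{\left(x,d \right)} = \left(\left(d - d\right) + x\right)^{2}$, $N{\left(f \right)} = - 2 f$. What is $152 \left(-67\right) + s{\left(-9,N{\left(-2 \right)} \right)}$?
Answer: $-10103$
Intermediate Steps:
$s{\left(x,d \right)} = x^{2}$ ($s{\left(x,d \right)} = \left(0 + x\right)^{2} = x^{2}$)
$152 \left(-67\right) + s{\left(-9,N{\left(-2 \right)} \right)} = 152 \left(-67\right) + \left(-9\right)^{2} = -10184 + 81 = -10103$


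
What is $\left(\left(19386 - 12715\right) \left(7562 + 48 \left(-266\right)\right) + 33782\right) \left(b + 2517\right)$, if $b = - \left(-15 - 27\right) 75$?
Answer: $-196619081148$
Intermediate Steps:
$b = 3150$ ($b = - \left(-42\right) 75 = \left(-1\right) \left(-3150\right) = 3150$)
$\left(\left(19386 - 12715\right) \left(7562 + 48 \left(-266\right)\right) + 33782\right) \left(b + 2517\right) = \left(\left(19386 - 12715\right) \left(7562 + 48 \left(-266\right)\right) + 33782\right) \left(3150 + 2517\right) = \left(6671 \left(7562 - 12768\right) + 33782\right) 5667 = \left(6671 \left(-5206\right) + 33782\right) 5667 = \left(-34729226 + 33782\right) 5667 = \left(-34695444\right) 5667 = -196619081148$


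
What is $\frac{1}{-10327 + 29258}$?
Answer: $\frac{1}{18931} \approx 5.2823 \cdot 10^{-5}$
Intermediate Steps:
$\frac{1}{-10327 + 29258} = \frac{1}{18931}$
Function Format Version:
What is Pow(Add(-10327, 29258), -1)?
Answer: Rational(1, 18931) ≈ 5.2823e-5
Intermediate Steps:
Pow(Add(-10327, 29258), -1) = Pow(18931, -1) = Rational(1, 18931)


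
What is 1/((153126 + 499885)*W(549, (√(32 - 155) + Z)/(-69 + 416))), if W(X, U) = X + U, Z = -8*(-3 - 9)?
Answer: 22045951/7907523281713388 - 347*I*√123/23722569845140164 ≈ 2.788e-9 - 1.6223e-13*I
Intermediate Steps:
Z = 96 (Z = -8*(-12) = 96)
W(X, U) = U + X
1/((153126 + 499885)*W(549, (√(32 - 155) + Z)/(-69 + 416))) = 1/((153126 + 499885)*((√(32 - 155) + 96)/(-69 + 416) + 549)) = 1/(653011*((√(-123) + 96)/347 + 549)) = 1/(653011*((I*√123 + 96)*(1/347) + 549)) = 1/(653011*((96 + I*√123)*(1/347) + 549)) = 1/(653011*((96/347 + I*√123/347) + 549)) = 1/(653011*(190599/347 + I*√123/347))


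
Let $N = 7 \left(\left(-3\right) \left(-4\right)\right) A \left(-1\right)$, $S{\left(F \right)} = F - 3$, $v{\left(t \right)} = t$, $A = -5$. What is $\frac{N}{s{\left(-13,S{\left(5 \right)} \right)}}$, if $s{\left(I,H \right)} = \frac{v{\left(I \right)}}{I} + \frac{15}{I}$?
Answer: $-2730$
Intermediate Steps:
$S{\left(F \right)} = -3 + F$
$s{\left(I,H \right)} = 1 + \frac{15}{I}$ ($s{\left(I,H \right)} = \frac{I}{I} + \frac{15}{I} = 1 + \frac{15}{I}$)
$N = 420$ ($N = 7 \left(\left(-3\right) \left(-4\right)\right) \left(\left(-5\right) \left(-1\right)\right) = 7 \cdot 12 \cdot 5 = 84 \cdot 5 = 420$)
$\frac{N}{s{\left(-13,S{\left(5 \right)} \right)}} = \frac{420}{\frac{1}{-13} \left(15 - 13\right)} = \frac{420}{\left(- \frac{1}{13}\right) 2} = \frac{420}{- \frac{2}{13}} = 420 \left(- \frac{13}{2}\right) = -2730$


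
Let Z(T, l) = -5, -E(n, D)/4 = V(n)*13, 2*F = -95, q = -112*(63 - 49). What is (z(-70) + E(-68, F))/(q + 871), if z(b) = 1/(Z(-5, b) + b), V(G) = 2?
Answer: 7801/52275 ≈ 0.14923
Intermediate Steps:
q = -1568 (q = -112*14 = -1568)
F = -95/2 (F = (½)*(-95) = -95/2 ≈ -47.500)
E(n, D) = -104 (E(n, D) = -8*13 = -4*26 = -104)
z(b) = 1/(-5 + b)
(z(-70) + E(-68, F))/(q + 871) = (1/(-5 - 70) - 104)/(-1568 + 871) = (1/(-75) - 104)/(-697) = (-1/75 - 104)*(-1/697) = -7801/75*(-1/697) = 7801/52275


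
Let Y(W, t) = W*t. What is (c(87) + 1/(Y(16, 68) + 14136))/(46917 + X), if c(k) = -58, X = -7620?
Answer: -882991/598257528 ≈ -0.0014759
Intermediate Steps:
(c(87) + 1/(Y(16, 68) + 14136))/(46917 + X) = (-58 + 1/(16*68 + 14136))/(46917 - 7620) = (-58 + 1/(1088 + 14136))/39297 = (-58 + 1/15224)*(1/39297) = -882991/15224*1/39297 = -882991/598257528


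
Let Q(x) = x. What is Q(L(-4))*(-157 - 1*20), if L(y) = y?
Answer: 708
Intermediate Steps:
Q(L(-4))*(-157 - 1*20) = -4*(-157 - 1*20) = -4*(-157 - 20) = -4*(-177) = 708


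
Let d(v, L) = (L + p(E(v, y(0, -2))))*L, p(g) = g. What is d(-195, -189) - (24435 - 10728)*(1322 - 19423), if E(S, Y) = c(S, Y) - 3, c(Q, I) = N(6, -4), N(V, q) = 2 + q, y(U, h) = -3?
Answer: 248147073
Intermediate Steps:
c(Q, I) = -2 (c(Q, I) = 2 - 4 = -2)
E(S, Y) = -5 (E(S, Y) = -2 - 3 = -5)
d(v, L) = L*(-5 + L) (d(v, L) = (L - 5)*L = (-5 + L)*L = L*(-5 + L))
d(-195, -189) - (24435 - 10728)*(1322 - 19423) = -189*(-5 - 189) - (24435 - 10728)*(1322 - 19423) = -189*(-194) - 13707*(-18101) = 36666 - 1*(-248110407) = 36666 + 248110407 = 248147073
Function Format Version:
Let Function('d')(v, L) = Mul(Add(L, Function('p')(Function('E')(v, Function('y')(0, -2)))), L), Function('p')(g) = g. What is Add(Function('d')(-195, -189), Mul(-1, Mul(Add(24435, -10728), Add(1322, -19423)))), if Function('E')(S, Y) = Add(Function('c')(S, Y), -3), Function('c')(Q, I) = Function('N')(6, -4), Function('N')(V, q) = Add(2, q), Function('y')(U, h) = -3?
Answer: 248147073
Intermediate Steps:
Function('c')(Q, I) = -2 (Function('c')(Q, I) = Add(2, -4) = -2)
Function('E')(S, Y) = -5 (Function('E')(S, Y) = Add(-2, -3) = -5)
Function('d')(v, L) = Mul(L, Add(-5, L)) (Function('d')(v, L) = Mul(Add(L, -5), L) = Mul(Add(-5, L), L) = Mul(L, Add(-5, L)))
Add(Function('d')(-195, -189), Mul(-1, Mul(Add(24435, -10728), Add(1322, -19423)))) = Add(Mul(-189, Add(-5, -189)), Mul(-1, Mul(Add(24435, -10728), Add(1322, -19423)))) = Add(Mul(-189, -194), Mul(-1, Mul(13707, -18101))) = Add(36666, Mul(-1, -248110407)) = Add(36666, 248110407) = 248147073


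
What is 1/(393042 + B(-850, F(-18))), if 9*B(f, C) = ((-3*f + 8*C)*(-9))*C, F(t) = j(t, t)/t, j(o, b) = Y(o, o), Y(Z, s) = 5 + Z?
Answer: 81/31686889 ≈ 2.5563e-6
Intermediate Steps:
j(o, b) = 5 + o
F(t) = (5 + t)/t
B(f, C) = C*(-72*C + 27*f)/9 (B(f, C) = (((-3*f + 8*C)*(-9))*C)/9 = ((-72*C + 27*f)*C)/9 = (C*(-72*C + 27*f))/9 = C*(-72*C + 27*f)/9)
1/(393042 + B(-850, F(-18))) = 1/(393042 + ((5 - 18)/(-18))*(-8*(5 - 18)/(-18) + 3*(-850))) = 1/(393042 + (-1/18*(-13))*(-(-4)*(-13)/9 - 2550)) = 1/(393042 + 13*(-8*13/18 - 2550)/18) = 1/(393042 + 13*(-52/9 - 2550)/18) = 1/(393042 + (13/18)*(-23002/9)) = 1/(393042 - 149513/81) = 1/(31686889/81) = 81/31686889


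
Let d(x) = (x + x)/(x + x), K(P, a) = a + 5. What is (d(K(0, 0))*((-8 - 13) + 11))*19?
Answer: -190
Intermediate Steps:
K(P, a) = 5 + a
d(x) = 1 (d(x) = (2*x)/((2*x)) = (2*x)*(1/(2*x)) = 1)
(d(K(0, 0))*((-8 - 13) + 11))*19 = (1*((-8 - 13) + 11))*19 = (1*(-21 + 11))*19 = (1*(-10))*19 = -10*19 = -190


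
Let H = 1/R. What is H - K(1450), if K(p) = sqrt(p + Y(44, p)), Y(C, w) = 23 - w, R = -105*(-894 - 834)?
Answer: 1/181440 - sqrt(23) ≈ -4.7958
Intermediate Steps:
R = 181440 (R = -105*(-1728) = 181440)
K(p) = sqrt(23) (K(p) = sqrt(p + (23 - p)) = sqrt(23))
H = 1/181440 ≈ 5.5115e-6
H - K(1450) = 1/181440 - sqrt(23)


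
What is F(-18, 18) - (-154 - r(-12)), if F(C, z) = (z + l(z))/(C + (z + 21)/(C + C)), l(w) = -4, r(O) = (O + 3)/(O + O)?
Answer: 281471/1832 ≈ 153.64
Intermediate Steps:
r(O) = (3 + O)/(2*O) (r(O) = (3 + O)/((2*O)) = (3 + O)*(1/(2*O)) = (3 + O)/(2*O))
F(C, z) = (-4 + z)/(C + (21 + z)/(2*C)) (F(C, z) = (z - 4)/(C + (z + 21)/(C + C)) = (-4 + z)/(C + (21 + z)/((2*C))) = (-4 + z)/(C + (21 + z)*(1/(2*C))) = (-4 + z)/(C + (21 + z)/(2*C)))
F(-18, 18) - (-154 - r(-12)) = 2*(-18)*(-4 + 18)/(21 + 18 + 2*(-18)²) - (-154 - (3 - 12)/(2*(-12))) = 2*(-18)*14/(21 + 18 + 2*324) - (-154 - (-1)*(-9)/(2*12)) = 2*(-18)*14/(21 + 18 + 648) - (-154 - 1*3/8) = 2*(-18)*14/687 - (-154 - 3/8) = 2*(-18)*(1/687)*14 - 1*(-1235/8) = -168/229 + 1235/8 = 281471/1832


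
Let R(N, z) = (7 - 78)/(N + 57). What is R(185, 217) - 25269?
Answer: -6115169/242 ≈ -25269.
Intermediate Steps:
R(N, z) = -71/(57 + N)
R(185, 217) - 25269 = -71/(57 + 185) - 25269 = -71/242 - 25269 = -6115169/242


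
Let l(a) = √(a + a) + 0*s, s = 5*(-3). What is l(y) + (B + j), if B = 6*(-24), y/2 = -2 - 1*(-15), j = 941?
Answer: 797 + 2*√13 ≈ 804.21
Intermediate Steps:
y = 26 (y = 2*(-2 - 1*(-15)) = 2*(-2 + 15) = 2*13 = 26)
B = -144
s = -15
l(a) = √2*√a (l(a) = √(a + a) + 0*(-15) = √(2*a) + 0 = √2*√a + 0 = √2*√a)
l(y) + (B + j) = √2*√26 + (-144 + 941) = 2*√13 + 797 = 797 + 2*√13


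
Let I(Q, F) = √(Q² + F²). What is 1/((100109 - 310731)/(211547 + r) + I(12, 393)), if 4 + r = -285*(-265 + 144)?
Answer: 12954727354/2339358855185507 + 45397332588*√17177/2339358855185507 ≈ 0.0025489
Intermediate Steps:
r = 34481 (r = -4 - 285*(-265 + 144) = -4 - 285*(-121) = -4 + 34485 = 34481)
I(Q, F) = √(F² + Q²)
1/((100109 - 310731)/(211547 + r) + I(12, 393)) = 1/((100109 - 310731)/(211547 + 34481) + √(393² + 12²)) = 1/(-210622/246028 + √(154449 + 144)) = 1/(-210622*1/246028 + √154593) = 1/(-105311/123014 + 3*√17177)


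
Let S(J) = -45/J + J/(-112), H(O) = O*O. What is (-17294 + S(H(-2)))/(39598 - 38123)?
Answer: -121137/10325 ≈ -11.732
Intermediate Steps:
H(O) = O**2
S(J) = -45/J - J/112 (S(J) = -45/J + J*(-1/112) = -45/J - J/112)
(-17294 + S(H(-2)))/(39598 - 38123) = (-17294 + (-45/((-2)**2) - 1/112*(-2)**2))/(39598 - 38123) = (-17294 + (-45/4 - 1/112*4))/1475 = (-17294 + (-45*1/4 - 1/28))*(1/1475) = (-17294 + (-45/4 - 1/28))*(1/1475) = (-17294 - 79/7)*(1/1475) = -121137/7*1/1475 = -121137/10325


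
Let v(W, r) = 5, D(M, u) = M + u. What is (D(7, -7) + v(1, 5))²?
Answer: 25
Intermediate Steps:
(D(7, -7) + v(1, 5))² = ((7 - 7) + 5)² = (0 + 5)² = 5² = 25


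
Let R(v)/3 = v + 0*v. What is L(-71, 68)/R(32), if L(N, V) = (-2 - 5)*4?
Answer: -7/24 ≈ -0.29167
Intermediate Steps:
L(N, V) = -28 (L(N, V) = -7*4 = -28)
R(v) = 3*v (R(v) = 3*(v + 0*v) = 3*(v + 0) = 3*v)
L(-71, 68)/R(32) = -28/(3*32) = -28/96 = -28*1/96 = -7/24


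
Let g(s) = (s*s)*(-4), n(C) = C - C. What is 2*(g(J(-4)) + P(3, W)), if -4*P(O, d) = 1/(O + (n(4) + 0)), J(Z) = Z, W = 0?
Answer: -769/6 ≈ -128.17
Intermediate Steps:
n(C) = 0
g(s) = -4*s² (g(s) = s²*(-4) = -4*s²)
P(O, d) = -1/(4*O) (P(O, d) = -1/(4*(O + (0 + 0))) = -1/(4*(O + 0)) = -1/(4*O))
2*(g(J(-4)) + P(3, W)) = 2*(-4*(-4)² - ¼/3) = 2*(-4*16 - ¼*⅓) = 2*(-64 - 1/12) = 2*(-769/12) = -769/6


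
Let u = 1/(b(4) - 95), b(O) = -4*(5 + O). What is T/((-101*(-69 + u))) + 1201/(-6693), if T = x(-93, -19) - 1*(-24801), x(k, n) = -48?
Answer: 20606448559/6110976720 ≈ 3.3720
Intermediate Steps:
b(O) = -20 - 4*O
u = -1/131 (u = 1/((-20 - 4*4) - 95) = 1/((-20 - 16) - 95) = 1/(-36 - 95) = 1/(-131) = -1/131 ≈ -0.0076336)
T = 24753 (T = -48 - 1*(-24801) = -48 + 24801 = 24753)
T/((-101*(-69 + u))) + 1201/(-6693) = 24753/((-101*(-69 - 1/131))) + 1201/(-6693) = 24753/((-101*(-9040/131))) + 1201*(-1/6693) = 24753/(913040/131) - 1201/6693 = 24753*(131/913040) - 1201/6693 = 3242643/913040 - 1201/6693 = 20606448559/6110976720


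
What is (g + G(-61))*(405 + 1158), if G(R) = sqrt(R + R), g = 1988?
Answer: 3107244 + 1563*I*sqrt(122) ≈ 3.1072e+6 + 17264.0*I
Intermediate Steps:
G(R) = sqrt(2)*sqrt(R) (G(R) = sqrt(2*R) = sqrt(2)*sqrt(R))
(g + G(-61))*(405 + 1158) = (1988 + sqrt(2)*sqrt(-61))*(405 + 1158) = (1988 + sqrt(2)*(I*sqrt(61)))*1563 = (1988 + I*sqrt(122))*1563 = 3107244 + 1563*I*sqrt(122)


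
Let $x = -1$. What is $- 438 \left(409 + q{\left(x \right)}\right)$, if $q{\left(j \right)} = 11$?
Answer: $-183960$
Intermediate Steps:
$- 438 \left(409 + q{\left(x \right)}\right) = - 438 \left(409 + 11\right) = \left(-438\right) 420 = -183960$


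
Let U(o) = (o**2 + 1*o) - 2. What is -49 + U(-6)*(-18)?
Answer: -553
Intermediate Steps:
U(o) = -2 + o + o**2 (U(o) = (o**2 + o) - 2 = (o + o**2) - 2 = -2 + o + o**2)
-49 + U(-6)*(-18) = -49 + (-2 - 6 + (-6)**2)*(-18) = -49 + (-2 - 6 + 36)*(-18) = -49 + 28*(-18) = -49 - 504 = -553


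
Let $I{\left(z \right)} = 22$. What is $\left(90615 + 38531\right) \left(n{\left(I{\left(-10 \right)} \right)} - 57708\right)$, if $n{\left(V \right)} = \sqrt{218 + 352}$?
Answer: $-7452757368 + 129146 \sqrt{570} \approx -7.4497 \cdot 10^{9}$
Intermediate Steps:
$n{\left(V \right)} = \sqrt{570}$
$\left(90615 + 38531\right) \left(n{\left(I{\left(-10 \right)} \right)} - 57708\right) = \left(90615 + 38531\right) \left(\sqrt{570} - 57708\right) = 129146 \left(-57708 + \sqrt{570}\right) = -7452757368 + 129146 \sqrt{570}$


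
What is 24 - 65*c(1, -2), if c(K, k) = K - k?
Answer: -171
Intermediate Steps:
24 - 65*c(1, -2) = 24 - 65*(1 - 1*(-2)) = 24 - 65*(1 + 2) = 24 - 65*3 = 24 - 195 = -171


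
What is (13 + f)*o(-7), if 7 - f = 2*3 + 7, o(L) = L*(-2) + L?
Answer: 49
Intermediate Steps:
o(L) = -L (o(L) = -2*L + L = -L)
f = -6 (f = 7 - (2*3 + 7) = 7 - (6 + 7) = 7 - 1*13 = 7 - 13 = -6)
(13 + f)*o(-7) = (13 - 6)*(-1*(-7)) = 7*7 = 49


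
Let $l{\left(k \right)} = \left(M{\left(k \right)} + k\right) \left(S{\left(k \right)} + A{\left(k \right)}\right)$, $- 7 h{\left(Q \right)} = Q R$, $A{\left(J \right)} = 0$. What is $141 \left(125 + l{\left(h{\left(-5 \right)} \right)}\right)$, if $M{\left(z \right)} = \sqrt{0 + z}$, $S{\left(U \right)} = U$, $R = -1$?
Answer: $\frac{867150}{49} - \frac{705 i \sqrt{35}}{49} \approx 17697.0 - 85.119 i$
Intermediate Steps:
$M{\left(z \right)} = \sqrt{z}$
$h{\left(Q \right)} = \frac{Q}{7}$ ($h{\left(Q \right)} = - \frac{Q \left(-1\right)}{7} = - \frac{\left(-1\right) Q}{7} = \frac{Q}{7}$)
$l{\left(k \right)} = k \left(k + \sqrt{k}\right)$ ($l{\left(k \right)} = \left(\sqrt{k} + k\right) \left(k + 0\right) = \left(k + \sqrt{k}\right) k = k \left(k + \sqrt{k}\right)$)
$141 \left(125 + l{\left(h{\left(-5 \right)} \right)}\right) = 141 \left(125 + \left(\left(\frac{1}{7} \left(-5\right)\right)^{2} + \left(\frac{1}{7} \left(-5\right)\right)^{\frac{3}{2}}\right)\right) = 141 \left(125 + \left(\left(- \frac{5}{7}\right)^{2} + \left(- \frac{5}{7}\right)^{\frac{3}{2}}\right)\right) = 141 \left(125 + \left(\frac{25}{49} - \frac{5 i \sqrt{35}}{49}\right)\right) = 141 \left(\frac{6150}{49} - \frac{5 i \sqrt{35}}{49}\right) = \frac{867150}{49} - \frac{705 i \sqrt{35}}{49}$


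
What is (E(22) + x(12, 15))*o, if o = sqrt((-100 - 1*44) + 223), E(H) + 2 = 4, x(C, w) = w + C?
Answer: 29*sqrt(79) ≈ 257.76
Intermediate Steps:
x(C, w) = C + w
E(H) = 2 (E(H) = -2 + 4 = 2)
o = sqrt(79) (o = sqrt((-100 - 44) + 223) = sqrt(-144 + 223) = sqrt(79) ≈ 8.8882)
(E(22) + x(12, 15))*o = (2 + (12 + 15))*sqrt(79) = (2 + 27)*sqrt(79) = 29*sqrt(79)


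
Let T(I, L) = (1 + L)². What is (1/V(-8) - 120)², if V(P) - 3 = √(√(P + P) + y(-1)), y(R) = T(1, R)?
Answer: (359 + 240*√I)²/(3 + 2*√I)² ≈ 14351.0 + 15.77*I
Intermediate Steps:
y(R) = (1 + R)²
V(P) = 3 + 2^(¼)*P^(¼) (V(P) = 3 + √(√(P + P) + (1 - 1)²) = 3 + √(√(2*P) + 0²) = 3 + √(√2*√P + 0) = 3 + √(√2*√P) = 3 + 2^(¼)*P^(¼))
(1/V(-8) - 120)² = (1/(3 + 2^(¼)*(-8)^(¼)) - 120)² = (1/(3 + 2^(¼)*((-1)^(¼)*2^(¾))) - 120)² = (1/(3 + 2*(-1)^(¼)) - 120)² = (-120 + 1/(3 + 2*(-1)^(¼)))²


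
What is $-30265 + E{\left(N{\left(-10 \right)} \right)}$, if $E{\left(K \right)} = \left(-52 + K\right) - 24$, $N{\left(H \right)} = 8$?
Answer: $-30333$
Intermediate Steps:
$E{\left(K \right)} = -76 + K$
$-30265 + E{\left(N{\left(-10 \right)} \right)} = -30265 + \left(-76 + 8\right) = -30265 - 68 = -30333$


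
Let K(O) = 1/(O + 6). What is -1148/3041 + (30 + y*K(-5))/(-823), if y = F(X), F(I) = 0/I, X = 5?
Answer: -1036034/2502743 ≈ -0.41396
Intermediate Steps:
K(O) = 1/(6 + O)
F(I) = 0
y = 0
-1148/3041 + (30 + y*K(-5))/(-823) = -1148/3041 + (30 + 0/(6 - 5))/(-823) = -1148*1/3041 + (30 + 0/1)*(-1/823) = -1148/3041 + (30 + 0*1)*(-1/823) = -1148/3041 + (30 + 0)*(-1/823) = -1148/3041 + 30*(-1/823) = -1148/3041 - 30/823 = -1036034/2502743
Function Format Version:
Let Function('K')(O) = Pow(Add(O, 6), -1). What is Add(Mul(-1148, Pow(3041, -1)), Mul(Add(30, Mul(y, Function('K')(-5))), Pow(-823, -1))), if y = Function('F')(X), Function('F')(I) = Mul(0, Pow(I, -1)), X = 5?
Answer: Rational(-1036034, 2502743) ≈ -0.41396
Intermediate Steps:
Function('K')(O) = Pow(Add(6, O), -1)
Function('F')(I) = 0
y = 0
Add(Mul(-1148, Pow(3041, -1)), Mul(Add(30, Mul(y, Function('K')(-5))), Pow(-823, -1))) = Add(Mul(-1148, Pow(3041, -1)), Mul(Add(30, Mul(0, Pow(Add(6, -5), -1))), Pow(-823, -1))) = Add(Mul(-1148, Rational(1, 3041)), Mul(Add(30, Mul(0, Pow(1, -1))), Rational(-1, 823))) = Add(Rational(-1148, 3041), Mul(Add(30, Mul(0, 1)), Rational(-1, 823))) = Add(Rational(-1148, 3041), Mul(Add(30, 0), Rational(-1, 823))) = Add(Rational(-1148, 3041), Mul(30, Rational(-1, 823))) = Add(Rational(-1148, 3041), Rational(-30, 823)) = Rational(-1036034, 2502743)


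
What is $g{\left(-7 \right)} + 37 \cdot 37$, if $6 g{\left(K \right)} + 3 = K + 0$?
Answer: $\frac{4102}{3} \approx 1367.3$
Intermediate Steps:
$g{\left(K \right)} = - \frac{1}{2} + \frac{K}{6}$ ($g{\left(K \right)} = - \frac{1}{2} + \frac{K + 0}{6} = - \frac{1}{2} + \frac{K}{6}$)
$g{\left(-7 \right)} + 37 \cdot 37 = \left(- \frac{1}{2} + \frac{1}{6} \left(-7\right)\right) + 37 \cdot 37 = \left(- \frac{1}{2} - \frac{7}{6}\right) + 1369 = - \frac{5}{3} + 1369 = \frac{4102}{3}$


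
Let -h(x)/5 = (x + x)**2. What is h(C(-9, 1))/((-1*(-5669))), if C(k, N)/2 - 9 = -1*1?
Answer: -5120/5669 ≈ -0.90316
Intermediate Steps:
C(k, N) = 16 (C(k, N) = 18 + 2*(-1*1) = 18 + 2*(-1) = 18 - 2 = 16)
h(x) = -20*x**2 (h(x) = -5*(x + x)**2 = -5*4*x**2 = -20*x**2)
h(C(-9, 1))/((-1*(-5669))) = (-20*16**2)/((-1*(-5669))) = -20*256/5669 = -5120*1/5669 = -5120/5669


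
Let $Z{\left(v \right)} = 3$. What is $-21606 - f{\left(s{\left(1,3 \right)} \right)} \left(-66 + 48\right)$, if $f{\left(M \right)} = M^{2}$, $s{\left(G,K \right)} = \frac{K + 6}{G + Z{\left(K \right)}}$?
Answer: $- \frac{172119}{8} \approx -21515.0$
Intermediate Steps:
$s{\left(G,K \right)} = \frac{6 + K}{3 + G}$ ($s{\left(G,K \right)} = \frac{K + 6}{G + 3} = \frac{6 + K}{3 + G}$)
$-21606 - f{\left(s{\left(1,3 \right)} \right)} \left(-66 + 48\right) = -21606 - \left(\frac{6 + 3}{3 + 1}\right)^{2} \left(-66 + 48\right) = -21606 - \left(\frac{1}{4} \cdot 9\right)^{2} \left(-18\right) = -21606 - \left(\frac{9}{4}\right)^{2} \left(-18\right) = -21606 - \frac{81}{16} \left(-18\right) = -21606 - - \frac{729}{8} = -21606 + \frac{729}{8} = - \frac{172119}{8}$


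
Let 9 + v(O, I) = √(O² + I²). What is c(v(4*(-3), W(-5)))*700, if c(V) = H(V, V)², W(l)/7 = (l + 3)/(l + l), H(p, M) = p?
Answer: 158872 - 2520*√3649 ≈ 6646.5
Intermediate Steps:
W(l) = 7*(3 + l)/(2*l) (W(l) = 7*((l + 3)/(l + l)) = 7*((3 + l)/((2*l))) = 7*((3 + l)*(1/(2*l))) = 7*((3 + l)/(2*l)) = 7*(3 + l)/(2*l))
v(O, I) = -9 + √(I² + O²) (v(O, I) = -9 + √(O² + I²) = -9 + √(I² + O²))
c(V) = V²
c(v(4*(-3), W(-5)))*700 = (-9 + √(((7/2)*(3 - 5)/(-5))² + (4*(-3))²))²*700 = (-9 + √(((7/2)*(-⅕)*(-2))² + (-12)²))²*700 = (-9 + √((7/5)² + 144))²*700 = (-9 + √(49/25 + 144))²*700 = (-9 + √(3649/25))²*700 = (-9 + √3649/5)²*700 = 700*(-9 + √3649/5)²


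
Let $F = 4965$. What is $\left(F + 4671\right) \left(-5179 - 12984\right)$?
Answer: $-175018668$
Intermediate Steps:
$\left(F + 4671\right) \left(-5179 - 12984\right) = \left(4965 + 4671\right) \left(-5179 - 12984\right) = 9636 \left(-18163\right) = -175018668$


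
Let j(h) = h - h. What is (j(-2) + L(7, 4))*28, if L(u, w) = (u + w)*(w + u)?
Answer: 3388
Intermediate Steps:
j(h) = 0
L(u, w) = (u + w)² (L(u, w) = (u + w)*(u + w) = (u + w)²)
(j(-2) + L(7, 4))*28 = (0 + (7 + 4)²)*28 = (0 + 11²)*28 = (0 + 121)*28 = 121*28 = 3388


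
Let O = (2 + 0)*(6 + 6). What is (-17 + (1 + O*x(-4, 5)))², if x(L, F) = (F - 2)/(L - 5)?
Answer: 576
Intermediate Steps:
O = 24 (O = 2*12 = 24)
x(L, F) = (-2 + F)/(-5 + L)
(-17 + (1 + O*x(-4, 5)))² = (-17 + (1 + 24*((-2 + 5)/(-5 - 4))))² = (-17 + (1 + 24*(3/(-9))))² = (-17 + (1 + 24*(-⅑*3)))² = (-17 + (1 + 24*(-⅓)))² = (-17 + (1 - 8))² = (-17 - 7)² = (-24)² = 576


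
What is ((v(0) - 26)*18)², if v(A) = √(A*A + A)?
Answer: 219024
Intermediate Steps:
v(A) = √(A + A²) (v(A) = √(A² + A) = √(A + A²))
((v(0) - 26)*18)² = ((√(0*(1 + 0)) - 26)*18)² = ((√(0*1) - 26)*18)² = ((√0 - 26)*18)² = ((0 - 26)*18)² = (-26*18)² = (-468)² = 219024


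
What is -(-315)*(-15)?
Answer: -4725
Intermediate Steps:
-(-315)*(-15) = -1*4725 = -4725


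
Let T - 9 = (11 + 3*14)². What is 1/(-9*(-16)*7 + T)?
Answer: 1/3826 ≈ 0.00026137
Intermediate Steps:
T = 2818 (T = 9 + (11 + 3*14)² = 9 + (11 + 42)² = 9 + 53² = 9 + 2809 = 2818)
1/(-9*(-16)*7 + T) = 1/(-9*(-16)*7 + 2818) = 1/(144*7 + 2818) = 1/(1008 + 2818) = 1/3826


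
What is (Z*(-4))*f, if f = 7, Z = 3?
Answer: -84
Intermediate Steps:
(Z*(-4))*f = (3*(-4))*7 = -12*7 = -84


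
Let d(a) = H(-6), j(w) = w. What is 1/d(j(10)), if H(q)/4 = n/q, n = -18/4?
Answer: ⅓ ≈ 0.33333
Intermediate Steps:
n = -9/2 (n = -18*¼ = -9/2 ≈ -4.5000)
H(q) = -18/q (H(q) = 4*(-9/(2*q)) = -18/q)
d(a) = 3 (d(a) = -18/(-6) = -18*(-⅙) = 3)
1/d(j(10)) = 1/3 = ⅓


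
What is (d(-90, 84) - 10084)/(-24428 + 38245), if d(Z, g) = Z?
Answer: -10174/13817 ≈ -0.73634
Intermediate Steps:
(d(-90, 84) - 10084)/(-24428 + 38245) = (-90 - 10084)/(-24428 + 38245) = -10174/13817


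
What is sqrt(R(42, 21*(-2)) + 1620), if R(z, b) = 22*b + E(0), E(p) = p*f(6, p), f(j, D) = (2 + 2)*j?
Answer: 2*sqrt(174) ≈ 26.382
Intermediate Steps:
f(j, D) = 4*j
E(p) = 24*p (E(p) = p*(4*6) = p*24 = 24*p)
R(z, b) = 22*b (R(z, b) = 22*b + 24*0 = 22*b + 0 = 22*b)
sqrt(R(42, 21*(-2)) + 1620) = sqrt(22*(21*(-2)) + 1620) = sqrt(22*(-42) + 1620) = sqrt(-924 + 1620) = sqrt(696) = 2*sqrt(174)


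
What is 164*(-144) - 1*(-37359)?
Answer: 13743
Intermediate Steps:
164*(-144) - 1*(-37359) = -23616 + 37359 = 13743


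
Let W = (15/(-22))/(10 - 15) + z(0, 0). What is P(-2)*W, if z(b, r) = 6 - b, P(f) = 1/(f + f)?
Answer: -135/88 ≈ -1.5341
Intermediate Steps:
P(f) = 1/(2*f)
W = 135/22 (W = (15/(-22))/(10 - 15) + (6 - 1*0) = (15*(-1/22))/(-5) + (6 + 0) = -15/22*(-1/5) + 6 = 3/22 + 6 = 135/22 ≈ 6.1364)
P(-2)*W = ((1/2)/(-2))*(135/22) = ((1/2)*(-1/2))*(135/22) = -1/4*135/22 = -135/88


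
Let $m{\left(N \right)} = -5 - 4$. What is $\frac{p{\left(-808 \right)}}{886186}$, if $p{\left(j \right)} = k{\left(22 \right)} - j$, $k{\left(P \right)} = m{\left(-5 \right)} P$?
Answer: $\frac{305}{443093} \approx 0.00068834$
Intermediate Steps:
$m{\left(N \right)} = -9$ ($m{\left(N \right)} = -5 - 4 = -9$)
$k{\left(P \right)} = - 9 P$
$p{\left(j \right)} = -198 - j$ ($p{\left(j \right)} = \left(-9\right) 22 - j = -198 - j$)
$\frac{p{\left(-808 \right)}}{886186} = \frac{-198 - -808}{886186} = \left(-198 + 808\right) \frac{1}{886186} = 610 \cdot \frac{1}{886186} = \frac{305}{443093}$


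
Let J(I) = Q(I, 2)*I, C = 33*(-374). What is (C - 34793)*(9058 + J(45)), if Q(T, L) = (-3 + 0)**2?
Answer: -446038505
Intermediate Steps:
Q(T, L) = 9 (Q(T, L) = (-3)**2 = 9)
C = -12342
J(I) = 9*I
(C - 34793)*(9058 + J(45)) = (-12342 - 34793)*(9058 + 9*45) = -47135*(9058 + 405) = -47135*9463 = -446038505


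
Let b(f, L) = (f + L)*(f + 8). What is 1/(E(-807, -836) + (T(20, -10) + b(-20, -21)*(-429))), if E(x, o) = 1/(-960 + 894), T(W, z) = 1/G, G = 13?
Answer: -858/181096291 ≈ -4.7378e-6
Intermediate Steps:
b(f, L) = (8 + f)*(L + f) (b(f, L) = (L + f)*(8 + f) = (8 + f)*(L + f))
T(W, z) = 1/13
E(x, o) = -1/66 (E(x, o) = 1/(-66) = -1/66)
1/(E(-807, -836) + (T(20, -10) + b(-20, -21)*(-429))) = 1/(-1/66 + (1/13 + ((-20)² + 8*(-21) + 8*(-20) - 21*(-20))*(-429))) = 1/(-1/66 + (1/13 + (400 - 168 - 160 + 420)*(-429))) = 1/(-1/66 + (1/13 + 492*(-429))) = 1/(-1/66 + (1/13 - 211068)) = 1/(-1/66 - 2743883/13) = 1/(-181096291/858) = -858/181096291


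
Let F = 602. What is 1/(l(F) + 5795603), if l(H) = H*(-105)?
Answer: 1/5732393 ≈ 1.7445e-7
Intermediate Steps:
l(H) = -105*H
1/(l(F) + 5795603) = 1/(-105*602 + 5795603) = 1/(-63210 + 5795603) = 1/5732393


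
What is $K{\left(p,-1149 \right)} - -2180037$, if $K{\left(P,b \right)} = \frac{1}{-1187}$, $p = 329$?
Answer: $\frac{2587703918}{1187} \approx 2.18 \cdot 10^{6}$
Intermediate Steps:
$K{\left(P,b \right)} = - \frac{1}{1187}$
$K{\left(p,-1149 \right)} - -2180037 = - \frac{1}{1187} - -2180037 = - \frac{1}{1187} + 2180037 = \frac{2587703918}{1187}$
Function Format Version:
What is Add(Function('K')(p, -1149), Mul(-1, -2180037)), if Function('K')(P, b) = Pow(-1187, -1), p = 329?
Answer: Rational(2587703918, 1187) ≈ 2.1800e+6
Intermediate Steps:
Function('K')(P, b) = Rational(-1, 1187)
Add(Function('K')(p, -1149), Mul(-1, -2180037)) = Add(Rational(-1, 1187), Mul(-1, -2180037)) = Add(Rational(-1, 1187), 2180037) = Rational(2587703918, 1187)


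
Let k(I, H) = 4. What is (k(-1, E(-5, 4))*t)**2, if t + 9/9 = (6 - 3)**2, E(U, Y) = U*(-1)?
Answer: 1024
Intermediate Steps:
E(U, Y) = -U
t = 8 (t = -1 + (6 - 3)**2 = -1 + 3**2 = -1 + 9 = 8)
(k(-1, E(-5, 4))*t)**2 = (4*8)**2 = 32**2 = 1024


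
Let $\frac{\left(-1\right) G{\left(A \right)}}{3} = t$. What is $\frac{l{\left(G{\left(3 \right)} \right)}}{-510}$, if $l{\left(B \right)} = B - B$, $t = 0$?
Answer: $0$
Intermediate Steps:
$G{\left(A \right)} = 0$ ($G{\left(A \right)} = \left(-3\right) 0 = 0$)
$l{\left(B \right)} = 0$
$\frac{l{\left(G{\left(3 \right)} \right)}}{-510} = \frac{0}{-510} = 0 \left(- \frac{1}{510}\right) = 0$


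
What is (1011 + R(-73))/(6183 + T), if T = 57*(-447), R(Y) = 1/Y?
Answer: -36901/704304 ≈ -0.052394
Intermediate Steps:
R(Y) = 1/Y
T = -25479
(1011 + R(-73))/(6183 + T) = (1011 + 1/(-73))/(6183 - 25479) = (1011 - 1/73)/(-19296) = (73802/73)*(-1/19296) = -36901/704304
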